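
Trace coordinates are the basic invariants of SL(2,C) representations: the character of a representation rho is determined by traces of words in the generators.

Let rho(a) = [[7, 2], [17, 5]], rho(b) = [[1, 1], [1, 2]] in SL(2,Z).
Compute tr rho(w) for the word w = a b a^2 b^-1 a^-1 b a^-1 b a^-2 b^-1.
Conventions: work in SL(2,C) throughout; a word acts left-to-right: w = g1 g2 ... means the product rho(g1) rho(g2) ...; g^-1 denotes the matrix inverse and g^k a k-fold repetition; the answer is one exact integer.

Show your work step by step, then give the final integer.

rho(a) = [[7, 2], [17, 5]]
... * rho(b) = [[1, 1], [1, 2]]  ->  [[9, 11], [22, 27]]
... * rho(a) = [[7, 2], [17, 5]]  ->  [[250, 73], [613, 179]]
... * rho(a) = [[7, 2], [17, 5]]  ->  [[2991, 865], [7334, 2121]]
... * rho(b^-1) = [[2, -1], [-1, 1]]  ->  [[5117, -2126], [12547, -5213]]
... * rho(a^-1) = [[5, -2], [-17, 7]]  ->  [[61727, -25116], [151356, -61585]]
... * rho(b) = [[1, 1], [1, 2]]  ->  [[36611, 11495], [89771, 28186]]
... * rho(a^-1) = [[5, -2], [-17, 7]]  ->  [[-12360, 7243], [-30307, 17760]]
... * rho(b) = [[1, 1], [1, 2]]  ->  [[-5117, 2126], [-12547, 5213]]
... * rho(a^-1) = [[5, -2], [-17, 7]]  ->  [[-61727, 25116], [-151356, 61585]]
... * rho(a^-1) = [[5, -2], [-17, 7]]  ->  [[-735607, 299266], [-1803725, 733807]]
... * rho(b^-1) = [[2, -1], [-1, 1]]  ->  [[-1770480, 1034873], [-4341257, 2537532]]
tr = -1770480 + 2537532 = 767052

767052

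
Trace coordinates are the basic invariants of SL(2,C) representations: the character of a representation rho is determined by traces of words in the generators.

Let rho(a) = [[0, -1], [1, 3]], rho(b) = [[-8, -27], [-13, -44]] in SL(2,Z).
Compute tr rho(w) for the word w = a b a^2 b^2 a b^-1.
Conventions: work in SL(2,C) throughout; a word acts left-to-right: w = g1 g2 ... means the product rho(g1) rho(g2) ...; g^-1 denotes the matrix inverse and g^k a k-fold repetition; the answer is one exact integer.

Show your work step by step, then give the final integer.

rho(a) = [[0, -1], [1, 3]]
... * rho(b) = [[-8, -27], [-13, -44]]  ->  [[13, 44], [-47, -159]]
... * rho(a) = [[0, -1], [1, 3]]  ->  [[44, 119], [-159, -430]]
... * rho(a) = [[0, -1], [1, 3]]  ->  [[119, 313], [-430, -1131]]
... * rho(b) = [[-8, -27], [-13, -44]]  ->  [[-5021, -16985], [18143, 61374]]
... * rho(b) = [[-8, -27], [-13, -44]]  ->  [[260973, 882907], [-943006, -3190317]]
... * rho(a) = [[0, -1], [1, 3]]  ->  [[882907, 2387748], [-3190317, -8627945]]
... * rho(b^-1) = [[-44, 27], [13, -8]]  ->  [[-7807184, 4736505], [28210663, -17114999]]
tr = -7807184 + -17114999 = -24922183

-24922183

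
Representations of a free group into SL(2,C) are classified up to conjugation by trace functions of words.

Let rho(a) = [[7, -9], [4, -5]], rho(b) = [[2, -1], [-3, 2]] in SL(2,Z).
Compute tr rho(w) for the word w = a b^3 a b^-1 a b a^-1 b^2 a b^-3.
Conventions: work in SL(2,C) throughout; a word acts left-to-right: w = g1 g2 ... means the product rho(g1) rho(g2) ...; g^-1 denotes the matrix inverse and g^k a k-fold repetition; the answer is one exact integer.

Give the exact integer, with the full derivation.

-4797759920

rho(a) = [[7, -9], [4, -5]]
... * rho(b) = [[2, -1], [-3, 2]]  ->  [[41, -25], [23, -14]]
... * rho(b) = [[2, -1], [-3, 2]]  ->  [[157, -91], [88, -51]]
... * rho(b) = [[2, -1], [-3, 2]]  ->  [[587, -339], [329, -190]]
... * rho(a) = [[7, -9], [4, -5]]  ->  [[2753, -3588], [1543, -2011]]
... * rho(b^-1) = [[2, 1], [3, 2]]  ->  [[-5258, -4423], [-2947, -2479]]
... * rho(a) = [[7, -9], [4, -5]]  ->  [[-54498, 69437], [-30545, 38918]]
... * rho(b) = [[2, -1], [-3, 2]]  ->  [[-317307, 193372], [-177844, 108381]]
... * rho(a^-1) = [[-5, 9], [-4, 7]]  ->  [[813047, -1502159], [455696, -841929]]
... * rho(b) = [[2, -1], [-3, 2]]  ->  [[6132571, -3817365], [3437179, -2139554]]
... * rho(b) = [[2, -1], [-3, 2]]  ->  [[23717237, -13767301], [13293020, -7716287]]
... * rho(a) = [[7, -9], [4, -5]]  ->  [[110951455, -144618628], [62185992, -81055745]]
... * rho(b^-1) = [[2, 1], [3, 2]]  ->  [[-211952974, -178285801], [-118795251, -99925498]]
... * rho(b^-1) = [[2, 1], [3, 2]]  ->  [[-958763351, -568524576], [-537366996, -318646247]]
... * rho(b^-1) = [[2, 1], [3, 2]]  ->  [[-3623100430, -2095812503], [-2030672733, -1174659490]]
tr = -3623100430 + -1174659490 = -4797759920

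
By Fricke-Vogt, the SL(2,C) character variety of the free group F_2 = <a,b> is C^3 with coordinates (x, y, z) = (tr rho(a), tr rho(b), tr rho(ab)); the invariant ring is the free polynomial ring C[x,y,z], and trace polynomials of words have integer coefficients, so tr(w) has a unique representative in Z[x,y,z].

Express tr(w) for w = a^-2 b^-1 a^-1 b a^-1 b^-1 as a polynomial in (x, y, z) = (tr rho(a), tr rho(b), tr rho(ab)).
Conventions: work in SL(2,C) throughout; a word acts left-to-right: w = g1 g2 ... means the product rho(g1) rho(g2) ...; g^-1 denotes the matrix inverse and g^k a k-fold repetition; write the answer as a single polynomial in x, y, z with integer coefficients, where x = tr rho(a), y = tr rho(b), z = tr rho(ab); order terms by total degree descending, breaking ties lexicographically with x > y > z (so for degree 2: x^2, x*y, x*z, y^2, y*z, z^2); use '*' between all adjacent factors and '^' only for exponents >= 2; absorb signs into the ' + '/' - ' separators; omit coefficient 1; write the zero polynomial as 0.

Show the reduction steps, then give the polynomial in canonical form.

so tr(a^-1) = tr(a) = x
tr(a^-1 b) = tr(b) tr(a) - tr(b a)  (eliminate a^-1) = x*y - z
so tr(b^-1 a^-1) = tr(a^-1) tr(b) - tr(a^-1 b)  (eliminate b^-1) = z
tr(b^-1 a^-2) = tr(b^-1 a^-1) tr(a) - tr(b^-1)  (eliminate a^-1) = x*z - y
tr(a^-1 b^-1 a^-2) = tr(b^-1 a^-2) tr(a) - tr(b^-1 a^-1)  (eliminate a^-1) = x^2*z - x*y - z
reduce: tr(a b a b) = tr(a b) tr(a b) - tr(1)  (split on a) = z^2 - 2
reduce: tr(b^-1 a b a) = tr(a b a) tr(b) - tr(a b a b)  (eliminate b^-1) = x*y*z - y^2 - z^2 + 2
tr(a^-1 b^-1 a b) = tr(b^-1 a b) tr(a) - tr(b^-1 a b a)  (eliminate a^-1) = -x*y*z + x^2 + y^2 + z^2 - 2
so tr(a^-1 b^-1 a b a^-1) = tr(a^-1 b^-1 a b) tr(a) - tr(a^-1 b^-1 a b a)  (eliminate a^-1) = -x^2*y*z + x^3 + x*y^2 + x*z^2 - 3*x
tr(b^2) = tr(b) tr(b) - tr(1)  (reduce the b square) = y^2 - 2
tr(a b^2) = tr(b) tr(a b) - tr(a)  (reduce the b square) = y*z - x
reduce: tr(b a b^2) = tr(b) tr(a b^2) - tr(a b)  (reduce the b square) = y^2*z - x*y - z
tr(b a b^2 a) = tr(b) tr(a b a b) - tr(a b a)  (reduce the b square) = y*z^2 - x*z - y
tr(a b^2 a^-1 b) = tr(b a b^2) tr(a) - tr(b a b^2 a)  (eliminate a^-1) = x*y^2*z - x^2*y - y*z^2 + y
tr(b a^-1 b^-1 a b) = tr(a b^2 a^-1) tr(b) - tr(a b^2 a^-1 b)  (eliminate b^-1) = -x*y^2*z + x^2*y + y^3 + y*z^2 - 3*y
tr(a b a b a) = tr(a) tr(b a b a) - tr(b a b)  (reduce the a square) = x*z^2 - y*z - x
so tr(a b a b a b) = tr(b a b a) tr(b a) - tr(a b)  (split on b) = z^3 - 3*z
tr(b^-1 a b a b a) = tr(a b a b a) tr(b) - tr(a b a b a b)  (eliminate b^-1) = x*y*z^2 - y^2*z - z^3 - x*y + 3*z
so tr(b a^-1 b^-1 a b a) = tr(b^-1 a b a b) tr(a) - tr(b^-1 a b a b a)  (eliminate a^-1) = -x*y*z^2 + x^2*z + y^2*z + z^3 - 3*z
tr(a^-1 b^-1 a b a^-1 b) = tr(b a^-1 b^-1 a b) tr(a) - tr(b a^-1 b^-1 a b a)  (eliminate a^-1) = -x^2*y^2*z + x^3*y + x*y^3 + 2*x*y*z^2 - x^2*z - y^2*z - z^3 - 3*x*y + 3*z
tr(b^-1 a b a^-1 b^-1 a^-1) = tr(a^-1 b^-1 a b a^-1) tr(b) - tr(a^-1 b^-1 a b a^-1 b)  (eliminate b^-1) = -x*y*z^2 + x^2*z + y^2*z + z^3 - 3*z
tr(b^-1 a b a^-1 b^-1) = tr(a b a^-1 b^-1) tr(b) - tr(a b a^-1)  (eliminate b^-1) = -x*y^2*z + x^2*y + y^3 + y*z^2 - 3*y
tr(b a^-1 b^-1 a^-2 b^-1 a) = tr(b^-1 a b a^-1 b^-1 a^-1) tr(a) - tr(b^-1 a b a^-1 b^-1)  (eliminate a^-1) = -x^2*y*z^2 + x^3*z + 2*x*y^2*z + x*z^3 - x^2*y - y^3 - y*z^2 - 3*x*z + 3*y
tr(a^-2 b^-1 a^-1 b a^-1 b^-1) = tr(b a^-1 b^-1 a^-2 b^-1) tr(a) - tr(b a^-1 b^-1 a^-2 b^-1 a)  (eliminate a^-1) = x^2*y*z^2 - 2*x*y^2*z - x*z^3 + y^3 + y*z^2 + 2*x*z - 3*y

x^2*y*z^2 - 2*x*y^2*z - x*z^3 + y^3 + y*z^2 + 2*x*z - 3*y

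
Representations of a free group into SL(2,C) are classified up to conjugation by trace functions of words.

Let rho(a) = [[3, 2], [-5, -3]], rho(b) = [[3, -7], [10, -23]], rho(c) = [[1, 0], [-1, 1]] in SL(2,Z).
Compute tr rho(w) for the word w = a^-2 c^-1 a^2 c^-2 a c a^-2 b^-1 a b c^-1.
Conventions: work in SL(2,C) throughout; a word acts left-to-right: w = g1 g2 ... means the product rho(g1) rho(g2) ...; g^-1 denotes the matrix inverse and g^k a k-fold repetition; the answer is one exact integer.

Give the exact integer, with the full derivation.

-7616

rho(a^-1) = [[-3, -2], [5, 3]]
... * rho(a^-1) = [[-3, -2], [5, 3]]  ->  [[-1, 0], [0, -1]]
... * rho(c^-1) = [[1, 0], [1, 1]]  ->  [[-1, 0], [-1, -1]]
... * rho(a) = [[3, 2], [-5, -3]]  ->  [[-3, -2], [2, 1]]
... * rho(a) = [[3, 2], [-5, -3]]  ->  [[1, 0], [1, 1]]
... * rho(c^-1) = [[1, 0], [1, 1]]  ->  [[1, 0], [2, 1]]
... * rho(c^-1) = [[1, 0], [1, 1]]  ->  [[1, 0], [3, 1]]
... * rho(a) = [[3, 2], [-5, -3]]  ->  [[3, 2], [4, 3]]
... * rho(c) = [[1, 0], [-1, 1]]  ->  [[1, 2], [1, 3]]
... * rho(a^-1) = [[-3, -2], [5, 3]]  ->  [[7, 4], [12, 7]]
... * rho(a^-1) = [[-3, -2], [5, 3]]  ->  [[-1, -2], [-1, -3]]
... * rho(b^-1) = [[-23, 7], [-10, 3]]  ->  [[43, -13], [53, -16]]
... * rho(a) = [[3, 2], [-5, -3]]  ->  [[194, 125], [239, 154]]
... * rho(b) = [[3, -7], [10, -23]]  ->  [[1832, -4233], [2257, -5215]]
... * rho(c^-1) = [[1, 0], [1, 1]]  ->  [[-2401, -4233], [-2958, -5215]]
tr = -2401 + -5215 = -7616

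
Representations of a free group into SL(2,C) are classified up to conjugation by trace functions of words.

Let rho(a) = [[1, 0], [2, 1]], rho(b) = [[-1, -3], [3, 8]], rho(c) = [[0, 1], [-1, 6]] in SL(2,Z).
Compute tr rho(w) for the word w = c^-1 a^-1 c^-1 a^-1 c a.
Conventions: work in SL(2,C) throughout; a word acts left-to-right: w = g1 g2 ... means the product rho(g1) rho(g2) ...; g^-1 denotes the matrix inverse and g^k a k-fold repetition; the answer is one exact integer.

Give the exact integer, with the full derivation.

40

rho(c^-1) = [[6, -1], [1, 0]]
... * rho(a^-1) = [[1, 0], [-2, 1]]  ->  [[8, -1], [1, 0]]
... * rho(c^-1) = [[6, -1], [1, 0]]  ->  [[47, -8], [6, -1]]
... * rho(a^-1) = [[1, 0], [-2, 1]]  ->  [[63, -8], [8, -1]]
... * rho(c) = [[0, 1], [-1, 6]]  ->  [[8, 15], [1, 2]]
... * rho(a) = [[1, 0], [2, 1]]  ->  [[38, 15], [5, 2]]
tr = 38 + 2 = 40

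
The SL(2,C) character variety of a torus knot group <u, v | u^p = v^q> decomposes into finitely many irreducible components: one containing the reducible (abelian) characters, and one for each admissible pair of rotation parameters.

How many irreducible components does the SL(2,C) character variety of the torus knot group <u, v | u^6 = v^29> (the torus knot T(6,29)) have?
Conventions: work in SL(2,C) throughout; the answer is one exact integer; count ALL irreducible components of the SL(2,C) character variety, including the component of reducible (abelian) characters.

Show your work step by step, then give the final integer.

71

In the torus knot group T(6,29), u^6 = v^29 is central, so an irreducible representation sends it to +I or -I (Schur).
This locks tr(u) to 2*cos(pi*alpha/6), alpha in 1..5, and tr(v) to 2*cos(pi*beta/29), beta in 1..28, on each component of irreducible characters.
The two central values (-1)^alpha I and (-1)^beta I must be the same matrix, so alpha and beta share a parity.
Counting: 3 odd alphas x 14 odd betas + 2 even alphas x 14 even betas = 42 + 28 = 70.
components with irreducible characters: 70; plus the single component of reducible (abelian) characters: total 71.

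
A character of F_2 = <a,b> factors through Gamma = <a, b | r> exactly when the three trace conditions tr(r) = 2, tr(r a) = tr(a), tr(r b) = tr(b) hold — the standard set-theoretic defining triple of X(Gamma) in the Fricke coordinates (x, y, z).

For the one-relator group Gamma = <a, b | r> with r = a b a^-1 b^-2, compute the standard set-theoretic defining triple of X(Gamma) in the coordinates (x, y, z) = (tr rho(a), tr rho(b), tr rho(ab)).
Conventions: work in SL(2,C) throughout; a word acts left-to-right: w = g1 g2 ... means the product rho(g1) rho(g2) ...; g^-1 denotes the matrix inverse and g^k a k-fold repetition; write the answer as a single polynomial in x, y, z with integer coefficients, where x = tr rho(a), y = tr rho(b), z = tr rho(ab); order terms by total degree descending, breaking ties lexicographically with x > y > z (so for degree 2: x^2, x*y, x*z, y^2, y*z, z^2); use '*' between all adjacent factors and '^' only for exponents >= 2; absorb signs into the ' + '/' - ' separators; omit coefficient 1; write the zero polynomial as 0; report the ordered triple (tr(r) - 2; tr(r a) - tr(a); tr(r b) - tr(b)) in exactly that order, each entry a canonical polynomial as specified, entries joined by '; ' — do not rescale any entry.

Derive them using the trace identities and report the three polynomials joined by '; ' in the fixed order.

-x*y^2*z + x^2*y + y^3 + y*z^2 - 3*y - 2; -x^2*y^2*z + x^3*y + x*y^3 + x*y*z^2 - 3*x*y - x - z; -x*y*z + x^2 + y^2 + z^2 - y - 2

tr(a b a) = tr(a) * tr(b a) - tr(b) = x*z - y
apply: tr(a b a b) = tr(b a) * tr(b a) - tr(1)   [split at repeated b] = z^2 - 2
apply: tr(b^-1 a b a) = tr(a b a) * tr(b) - tr(a b a b) = x*y*z - y^2 - z^2 + 2
use: tr(b^-1 a b a^-1) = tr(b^-1 a b) * tr(a) - tr(b^-1 a b a) = -x*y*z + x^2 + y^2 + z^2 - 2
apply: tr(a b a^-1 b^-2) = tr(b^-1 a b a^-1) * tr(b) - tr(b^-1 a b a^-1 b) = -x*y^2*z + x^2*y + y^3 + y*z^2 - 3*y
use: tr(a^2) = tr(a) * tr(a) - tr(1) = x^2 - 2
apply: tr(b^-1 a^2) = tr(a^2) * tr(b) - tr(a^2 b) = x^2*y - x*z - y
apply: tr(a^2 b a) = tr(a) * tr(a b a) - tr(a b) = x^2*z - x*y - z
use: tr(b a b) = tr(b) * tr(a b) - tr(a) = y*z - x
tr(a^2 b a b) = tr(a) * tr(b a b a) - tr(b a b) = x*z^2 - y*z - x
apply: tr(b^-1 a^2 b a) = tr(a^2 b a) * tr(b) - tr(a^2 b a b) = x^2*y*z - x*y^2 - x*z^2 + x
use: tr(b^-2 a^2 b a) = tr(b^-1 a^2 b a) * tr(b) - tr(b^-1 a^2 b a b) = x^2*y^2*z - x*y^3 - x*y*z^2 - x^2*z + 2*x*y + z
tr(a b a^-1 b^-2 a) = tr(b^-2 a^2 b) * tr(a) - tr(b^-2 a^2 b a) = -x^2*y^2*z + x^3*y + x*y^3 + x*y*z^2 - 3*x*y - z
assemble the triple (tr(r) - 2; tr(r a) - x; tr(r b) - y)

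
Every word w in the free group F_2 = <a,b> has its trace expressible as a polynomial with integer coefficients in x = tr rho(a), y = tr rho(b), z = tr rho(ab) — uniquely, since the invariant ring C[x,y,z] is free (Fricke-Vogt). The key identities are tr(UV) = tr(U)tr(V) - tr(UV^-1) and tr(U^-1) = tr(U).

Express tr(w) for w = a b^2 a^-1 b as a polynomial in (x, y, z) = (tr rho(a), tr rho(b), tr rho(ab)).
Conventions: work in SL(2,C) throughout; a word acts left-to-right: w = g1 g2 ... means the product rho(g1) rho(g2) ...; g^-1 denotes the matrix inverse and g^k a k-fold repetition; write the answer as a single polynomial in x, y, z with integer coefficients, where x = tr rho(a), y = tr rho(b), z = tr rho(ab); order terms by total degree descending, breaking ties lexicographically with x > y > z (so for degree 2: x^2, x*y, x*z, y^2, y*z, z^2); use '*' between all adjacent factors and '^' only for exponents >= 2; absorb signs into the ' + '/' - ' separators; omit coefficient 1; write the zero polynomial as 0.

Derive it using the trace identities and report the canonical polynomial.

x*y^2*z - x^2*y - y*z^2 + y

tr(b a b) = tr(b) tr(a b) - tr(a)   [square of b] = y*z - x
next, tr(b a b^2) = tr(b) tr(b a b) - tr(b a)   [square of b] = y^2*z - x*y - z
tr(a b a b) = tr(a b) tr(a b) - tr(1)   [split at a repeated a] = z^2 - 2
tr(a b a) = tr(a) tr(b a) - tr(b)   [square of a] = x*z - y
tr(b a b^2 a) = tr(b) tr(a b a b) - tr(a b a)   [square of b] = y*z^2 - x*z - y
tr(a b^2 a^-1 b) = tr(b a b^2) tr(a) - tr(b a b^2 a)   [inverse elimination on a] = x*y^2*z - x^2*y - y*z^2 + y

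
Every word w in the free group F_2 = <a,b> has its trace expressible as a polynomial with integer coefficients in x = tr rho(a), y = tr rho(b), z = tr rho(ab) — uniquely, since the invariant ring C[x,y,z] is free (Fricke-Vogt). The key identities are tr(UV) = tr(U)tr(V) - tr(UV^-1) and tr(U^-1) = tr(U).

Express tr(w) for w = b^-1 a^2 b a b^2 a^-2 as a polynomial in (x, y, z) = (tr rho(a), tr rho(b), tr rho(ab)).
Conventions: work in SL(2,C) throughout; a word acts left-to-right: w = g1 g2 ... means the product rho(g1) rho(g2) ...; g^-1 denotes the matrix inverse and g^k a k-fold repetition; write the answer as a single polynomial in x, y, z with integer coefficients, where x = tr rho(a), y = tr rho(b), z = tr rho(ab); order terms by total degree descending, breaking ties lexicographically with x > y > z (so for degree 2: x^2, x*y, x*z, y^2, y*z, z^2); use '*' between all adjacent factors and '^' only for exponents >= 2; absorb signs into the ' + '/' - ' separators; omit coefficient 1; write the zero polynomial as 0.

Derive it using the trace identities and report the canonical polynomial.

-x^3*y^2*z^2 + x^4*y*z + x^2*y^3*z + x^2*y*z^3 - 3*x^2*y*z - x^3 - x*y^2 - x*z^2 + y*z + 3*x

tr(b a b a) = tr(a b) tr(a b) - tr(1)  (split on a) = z^2 - 2
tr(b a b) = tr(b) tr(a b) - tr(a)  (reduce the b square) = y*z - x
tr(a^2 b a b) = tr(a) tr(b a b a) - tr(b a b)  (reduce the a square) = x*z^2 - y*z - x
tr(a^3 b a b) = tr(a) tr(b a b a^2) - tr(b a b a)  (reduce the a square) = x^2*z^2 - x*y*z - x^2 - z^2 + 2
tr(a b a) = tr(a) tr(b a) - tr(b)  (reduce the a square) = x*z - y
tr(a b a^2) = tr(a) tr(a b a) - tr(a b)  (reduce the a square) = x^2*z - x*y - z
tr(a^3 b a) = tr(a) tr(a b a^2) - tr(a b a)  (reduce the a square) = x^3*z - x^2*y - 2*x*z + y
tr(a^2 b a b^2 a) = tr(b) tr(a^3 b a b) - tr(a^3 b a)  (reduce the b square) = x^2*y*z^2 - x^3*z - x*y^2*z - y*z^2 + 2*x*z + y
tr(a b a b a b) = tr(a b a b) tr(a b) - tr(b a)  (split on a) = z^3 - 3*z
tr(b a b^2 a b a) = tr(b) tr(a b a b a b) - tr(a b a b a)  (reduce the b square) = y*z^3 - x*z^2 - 2*y*z + x
tr(a b^2 a b) = tr(b) tr(a b a b) - tr(a b a)  (reduce the b square) = y*z^2 - x*z - y
tr(a^2) = tr(a) tr(a) - tr(1)  (reduce the a square) = x^2 - 2
tr(a b^2 a) = tr(b) tr(a^2 b) - tr(a^2)  (reduce the b square) = x*y*z - x^2 - y^2 + 2
tr(b a b^2 a b) = tr(b) tr(a b^2 a b) - tr(a b^2 a)  (reduce the b square) = y^2*z^2 - 2*x*y*z + x^2 - 2
tr(a^2 b a b^2 a b) = tr(a) tr(b a b^2 a b a) - tr(b a b^2 a b)  (reduce the a square) = x*y*z^3 - x^2*z^2 - y^2*z^2 + 2
tr(b^-1 a^2 b a b^2 a) = tr(a^2 b a b^2 a) tr(b) - tr(a^2 b a b^2 a b)  (eliminate b^-1) = x^2*y^2*z^2 - x^3*y*z - x*y^3*z - x*y*z^3 + x^2*z^2 + 2*x*y*z + y^2 - 2
tr(b^-1 a^2 b a b^2 a^-1) = tr(b^-1 a^2 b a b^2) tr(a) - tr(b^-1 a^2 b a b^2 a)  (eliminate a^-1) = -x^2*y^2*z^2 + x^3*y*z + x*y^3*z + x*y*z^3 - 3*x*y*z - x^2 - y^2 + 2
tr(b^-1 a^2 b a b^2 a^-2) = tr(b^-1 a^2 b a b^2 a^-1) tr(a) - tr(b^-1 a^2 b a b^2)  (eliminate a^-1) = -x^3*y^2*z^2 + x^4*y*z + x^2*y^3*z + x^2*y*z^3 - 3*x^2*y*z - x^3 - x*y^2 - x*z^2 + y*z + 3*x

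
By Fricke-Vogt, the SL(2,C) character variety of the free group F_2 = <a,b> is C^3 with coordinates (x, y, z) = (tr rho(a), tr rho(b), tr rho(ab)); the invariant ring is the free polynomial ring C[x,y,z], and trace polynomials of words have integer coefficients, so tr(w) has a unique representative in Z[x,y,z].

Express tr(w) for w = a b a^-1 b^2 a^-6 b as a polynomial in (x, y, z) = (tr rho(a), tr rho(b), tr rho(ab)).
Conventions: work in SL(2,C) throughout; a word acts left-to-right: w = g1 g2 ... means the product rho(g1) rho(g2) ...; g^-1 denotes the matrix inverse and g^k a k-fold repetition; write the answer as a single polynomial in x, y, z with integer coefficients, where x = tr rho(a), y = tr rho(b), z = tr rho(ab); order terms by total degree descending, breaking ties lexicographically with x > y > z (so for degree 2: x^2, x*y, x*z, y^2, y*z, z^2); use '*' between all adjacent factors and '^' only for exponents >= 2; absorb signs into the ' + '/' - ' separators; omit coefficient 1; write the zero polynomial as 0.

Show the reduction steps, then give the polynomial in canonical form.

and trace(a b^2) = trace(b) trace(a b) - trace(a)  (reduce the b square) = y*z - x
trace(a b^3) = trace(b) trace(a b^2) - trace(a b)  (reduce the b square) = y^2*z - x*y - z
trace(b a b^3) = trace(b) trace(a b^3) - trace(a b^2)  (reduce the b square) = y^3*z - x*y^2 - 2*y*z + x
trace(a b a b) = trace(a b) trace(a b) - trace(1)  (split on a) = z^2 - 2
trace(a b a) = trace(a) trace(b a) - trace(b)  (reduce the a square) = x*z - y
trace(a b a b^2) = trace(b) trace(a b a b) - trace(a b a)  (reduce the b square) = y*z^2 - x*z - y
trace(b a b^3 a) = trace(b) trace(a b a b^2) - trace(a b a b)  (reduce the b square) = y^2*z^2 - x*y*z - y^2 - z^2 + 2
and trace(b^2 a^-1 b a b) = trace(b a b^3) trace(a) - trace(b a b^3 a)  (eliminate a^-1) = x*y^3*z - x^2*y^2 - y^2*z^2 - x*y*z + x^2 + y^2 + z^2 - 2
and trace(a b a b a b) = trace(a b a b) trace(a b) - trace(b a)  (split on a) = z^3 - 3*z
next, trace(a b a b a) = trace(a) trace(b a b a) - trace(b a b)  (reduce the a square) = x*z^2 - y*z - x
trace(b a b a b^2 a) = trace(b) trace(a b a b a b) - trace(a b a b a)  (reduce the b square) = y*z^3 - x*z^2 - 2*y*z + x
trace(b^2 a^-1 b a b a) = trace(b a b a b^2) trace(a) - trace(b a b a b^2 a)  (eliminate a^-1) = x*y^2*z^2 - x^2*y*z - y*z^3 - x*y^2 + 2*y*z + x
trace(b a b a^-1 b^2 a^-1) = trace(b^2 a^-1 b a b) trace(a) - trace(b^2 a^-1 b a b a)  (eliminate a^-1) = x^2*y^3*z - x^3*y^2 - 2*x*y^2*z^2 + y*z^3 + x^3 + 2*x*y^2 + x*z^2 - 2*y*z - 3*x
trace(b a b a^-1 b^2) = trace(b^3 a b) trace(a) - trace(b^3 a b a)  (eliminate a^-1) = x*y^3*z - x^2*y^2 - y^2*z^2 - x*y*z + x^2 + y^2 + z^2 - 2
and trace(a^-1 b a b a^-1 b^2 a^-1) = trace(b a b a^-1 b^2 a^-1) trace(a) - trace(b a b a^-1 b^2)  (eliminate a^-1) = x^3*y^3*z - x^4*y^2 - 2*x^2*y^2*z^2 - x*y^3*z + x*y*z^3 + x^4 + 3*x^2*y^2 + x^2*z^2 + y^2*z^2 - x*y*z - 4*x^2 - y^2 - z^2 + 2
and trace(b a b a^-1 b^2 a^-3) = trace(a^-1 b a b a^-1 b^2 a^-1) trace(a) - trace(a^-1 b a b a^-1 b^2)  (eliminate a^-1) = x^4*y^3*z - x^5*y^2 - 2*x^3*y^2*z^2 - 2*x^2*y^3*z + x^2*y*z^3 + x^5 + 4*x^3*y^2 + x^3*z^2 + 3*x*y^2*z^2 - x^2*y*z - y*z^3 - 5*x^3 - 3*x*y^2 - 2*x*z^2 + 2*y*z + 5*x
and trace(a^-2 b a b a^-1 b^2 a^-2) = trace(b a b a^-1 b^2 a^-3) trace(a) - trace(b a b a^-1 b^2 a^-2)  (eliminate a^-1) = x^5*y^3*z - x^6*y^2 - 2*x^4*y^2*z^2 - 3*x^3*y^3*z + x^3*y*z^3 + x^6 + 5*x^4*y^2 + x^4*z^2 + 5*x^2*y^2*z^2 - x^3*y*z + x*y^3*z - 2*x*y*z^3 - 6*x^4 - 6*x^2*y^2 - 3*x^2*z^2 - y^2*z^2 + 3*x*y*z + 9*x^2 + y^2 + z^2 - 2
next, trace(a^-5 b a b a^-1 b^2) = trace(a^-2 b a b a^-1 b^2 a^-2) trace(a) - trace(a^-2 b a b a^-1 b^2 a^-1)  (eliminate a^-1) = x^6*y^3*z - x^7*y^2 - 2*x^5*y^2*z^2 - 4*x^4*y^3*z + x^4*y*z^3 + x^7 + 6*x^5*y^2 + x^5*z^2 + 7*x^3*y^2*z^2 - x^4*y*z + 3*x^2*y^3*z - 3*x^2*y*z^3 - 7*x^5 - 10*x^3*y^2 - 4*x^3*z^2 - 4*x*y^2*z^2 + 4*x^2*y*z + y*z^3 + 14*x^3 + 4*x*y^2 + 3*x*z^2 - 2*y*z - 7*x
and trace(a b a^-1 b^2 a^-6 b) = trace(a^-5 b a b a^-1 b^2) trace(a) - trace(a^-5 b a b a^-1 b^2 a)  (eliminate a^-1) = x^7*y^3*z - x^8*y^2 - 2*x^6*y^2*z^2 - 5*x^5*y^3*z + x^5*y*z^3 + x^8 + 7*x^6*y^2 + x^6*z^2 + 9*x^4*y^2*z^2 - x^5*y*z + 6*x^3*y^3*z - 4*x^3*y*z^3 - 8*x^6 - 15*x^4*y^2 - 5*x^4*z^2 - 9*x^2*y^2*z^2 + 5*x^3*y*z - x*y^3*z + 3*x*y*z^3 + 20*x^4 + 10*x^2*y^2 + 6*x^2*z^2 + y^2*z^2 - 5*x*y*z - 16*x^2 - y^2 - z^2 + 2

x^7*y^3*z - x^8*y^2 - 2*x^6*y^2*z^2 - 5*x^5*y^3*z + x^5*y*z^3 + x^8 + 7*x^6*y^2 + x^6*z^2 + 9*x^4*y^2*z^2 - x^5*y*z + 6*x^3*y^3*z - 4*x^3*y*z^3 - 8*x^6 - 15*x^4*y^2 - 5*x^4*z^2 - 9*x^2*y^2*z^2 + 5*x^3*y*z - x*y^3*z + 3*x*y*z^3 + 20*x^4 + 10*x^2*y^2 + 6*x^2*z^2 + y^2*z^2 - 5*x*y*z - 16*x^2 - y^2 - z^2 + 2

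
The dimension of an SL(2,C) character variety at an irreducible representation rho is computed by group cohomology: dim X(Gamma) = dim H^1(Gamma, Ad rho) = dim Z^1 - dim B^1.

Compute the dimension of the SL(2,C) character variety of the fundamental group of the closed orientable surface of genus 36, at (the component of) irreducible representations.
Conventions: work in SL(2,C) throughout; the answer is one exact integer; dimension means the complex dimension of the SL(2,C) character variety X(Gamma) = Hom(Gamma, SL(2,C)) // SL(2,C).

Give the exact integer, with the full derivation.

pi_1 of the closed genus-36 surface has 72 generators bound by the single product-of-commutators relator.
A cocycle assigns one sl_2 vector per generator subject to the relator condition d_2(z) = 0: dim of the unconstrained space is 3*2g = 216.
At an irreducible rho, H^2 = coker(d_2) vanishes (Poincare duality: H^2 is dual to H^0 = invariants = 0), so d_2 is surjective onto sl_2 and dim Z^1 = 216 - 3 = 213.
Coboundaries contribute dim B^1 = 3 (injective at irreducible rho).
dim X = dim H^1 = 213 - 3 = 210.

210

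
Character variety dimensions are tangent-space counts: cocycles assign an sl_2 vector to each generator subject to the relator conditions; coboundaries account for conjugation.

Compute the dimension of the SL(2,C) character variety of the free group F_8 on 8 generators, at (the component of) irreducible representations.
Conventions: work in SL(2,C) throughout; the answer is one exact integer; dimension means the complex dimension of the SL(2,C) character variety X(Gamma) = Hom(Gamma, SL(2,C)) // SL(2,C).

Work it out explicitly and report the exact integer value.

21

Here Gamma is free of rank 8 — no relator constrains a cocycle.
Z^1(Gamma, Ad rho) = (sl_2)^8: a cocycle is a free choice of one sl_2 vector per generator, so dim Z^1 = 3*8 = 24.
At an irreducible rho the centralizer of the image in sl_2 is 0, so the coboundary map sl_2 -> Z^1 is injective: dim B^1 = 3.
dim H^1 = 24 - 3 = 21, which is dim X.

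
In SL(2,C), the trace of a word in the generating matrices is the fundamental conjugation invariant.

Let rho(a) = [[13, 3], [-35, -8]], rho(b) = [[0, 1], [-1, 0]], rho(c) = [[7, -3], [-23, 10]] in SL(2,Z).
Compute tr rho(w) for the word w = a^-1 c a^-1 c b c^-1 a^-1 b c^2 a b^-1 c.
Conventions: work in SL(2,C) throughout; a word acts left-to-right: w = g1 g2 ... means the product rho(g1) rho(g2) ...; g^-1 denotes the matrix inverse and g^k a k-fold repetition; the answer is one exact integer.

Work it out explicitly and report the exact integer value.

-30142719670

rho(a^-1) = [[-8, -3], [35, 13]]
... * rho(c) = [[7, -3], [-23, 10]]  ->  [[13, -6], [-54, 25]]
... * rho(a^-1) = [[-8, -3], [35, 13]]  ->  [[-314, -117], [1307, 487]]
... * rho(c) = [[7, -3], [-23, 10]]  ->  [[493, -228], [-2052, 949]]
... * rho(b) = [[0, 1], [-1, 0]]  ->  [[228, 493], [-949, -2052]]
... * rho(c^-1) = [[10, 3], [23, 7]]  ->  [[13619, 4135], [-56686, -17211]]
... * rho(a^-1) = [[-8, -3], [35, 13]]  ->  [[35773, 12898], [-148897, -53685]]
... * rho(b) = [[0, 1], [-1, 0]]  ->  [[-12898, 35773], [53685, -148897]]
... * rho(c) = [[7, -3], [-23, 10]]  ->  [[-913065, 396424], [3800426, -1650025]]
... * rho(c) = [[7, -3], [-23, 10]]  ->  [[-15509207, 6703435], [64553557, -27901528]]
... * rho(a) = [[13, 3], [-35, -8]]  ->  [[-436239916, -100155101], [1815749721, 416872895]]
... * rho(b^-1) = [[0, -1], [1, 0]]  ->  [[-100155101, 436239916], [416872895, -1815749721]]
... * rho(c) = [[7, -3], [-23, 10]]  ->  [[-10734603775, 4662864463], [44680353848, -19408115895]]
tr = -10734603775 + -19408115895 = -30142719670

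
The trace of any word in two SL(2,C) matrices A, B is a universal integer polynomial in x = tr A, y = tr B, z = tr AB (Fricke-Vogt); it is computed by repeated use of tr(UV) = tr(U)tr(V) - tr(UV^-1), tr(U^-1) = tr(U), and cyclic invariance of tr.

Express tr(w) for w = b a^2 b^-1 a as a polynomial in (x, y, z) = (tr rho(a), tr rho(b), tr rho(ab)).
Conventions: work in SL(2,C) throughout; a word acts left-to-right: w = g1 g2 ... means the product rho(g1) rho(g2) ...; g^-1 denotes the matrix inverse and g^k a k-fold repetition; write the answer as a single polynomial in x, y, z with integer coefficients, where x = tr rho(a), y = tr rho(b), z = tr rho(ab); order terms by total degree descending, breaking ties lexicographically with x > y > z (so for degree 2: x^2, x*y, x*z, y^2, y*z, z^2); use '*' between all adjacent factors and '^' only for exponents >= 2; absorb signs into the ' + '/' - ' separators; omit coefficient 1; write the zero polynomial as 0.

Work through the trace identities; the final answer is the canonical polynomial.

x^2*y*z - x*y^2 - x*z^2 + x

tr(b a^2) = tr(a)*tr(b a) - tr(b) = x*z - y
tr(a b a^2) = tr(a)*tr(b a^2) - tr(b a) = x^2*z - x*y - z
tr(b a b a) = tr(b a)*tr(b a) - tr(1)   [split at repeated b] = z^2 - 2
tr(b a b) = tr(b)*tr(a b) - tr(a) = y*z - x
tr(a b a^2 b) = tr(a)*tr(b a b a) - tr(b a b) = x*z^2 - y*z - x
tr(b a^2 b^-1 a) = tr(a b a^2)*tr(b) - tr(a b a^2 b) = x^2*y*z - x*y^2 - x*z^2 + x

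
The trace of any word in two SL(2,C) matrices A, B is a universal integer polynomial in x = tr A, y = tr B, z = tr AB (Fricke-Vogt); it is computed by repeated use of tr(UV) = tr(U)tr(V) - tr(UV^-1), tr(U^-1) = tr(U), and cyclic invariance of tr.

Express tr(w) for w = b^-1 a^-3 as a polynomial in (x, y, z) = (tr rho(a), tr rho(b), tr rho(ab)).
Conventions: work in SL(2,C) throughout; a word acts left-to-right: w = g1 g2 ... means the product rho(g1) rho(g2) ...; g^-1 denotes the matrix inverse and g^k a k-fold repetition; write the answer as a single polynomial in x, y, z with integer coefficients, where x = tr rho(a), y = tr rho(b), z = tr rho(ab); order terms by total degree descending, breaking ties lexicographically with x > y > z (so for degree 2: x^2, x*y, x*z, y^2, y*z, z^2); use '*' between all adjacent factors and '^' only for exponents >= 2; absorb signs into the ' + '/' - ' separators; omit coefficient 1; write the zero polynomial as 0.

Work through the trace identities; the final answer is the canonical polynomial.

trace(a^-1) = trace(a) = x
use: trace(a^-2) = trace(a^-1) trace(a) - trace(1) = x^2 - 2
apply: trace(b a^-1) = trace(b) trace(a) - trace(b a) = x*y - z
use: trace(a^-2 b) = trace(b a^-1) trace(a) - trace(b) = x^2*y - x*z - y
trace(a^-1 b^-1 a^-1) = trace(a^-2) trace(b) - trace(a^-2 b) = x*z - y
trace(b^-1 a^-3) = trace(a^-1 b^-1 a^-1) trace(a) - trace(a^-1 b^-1) = x^2*z - x*y - z

x^2*z - x*y - z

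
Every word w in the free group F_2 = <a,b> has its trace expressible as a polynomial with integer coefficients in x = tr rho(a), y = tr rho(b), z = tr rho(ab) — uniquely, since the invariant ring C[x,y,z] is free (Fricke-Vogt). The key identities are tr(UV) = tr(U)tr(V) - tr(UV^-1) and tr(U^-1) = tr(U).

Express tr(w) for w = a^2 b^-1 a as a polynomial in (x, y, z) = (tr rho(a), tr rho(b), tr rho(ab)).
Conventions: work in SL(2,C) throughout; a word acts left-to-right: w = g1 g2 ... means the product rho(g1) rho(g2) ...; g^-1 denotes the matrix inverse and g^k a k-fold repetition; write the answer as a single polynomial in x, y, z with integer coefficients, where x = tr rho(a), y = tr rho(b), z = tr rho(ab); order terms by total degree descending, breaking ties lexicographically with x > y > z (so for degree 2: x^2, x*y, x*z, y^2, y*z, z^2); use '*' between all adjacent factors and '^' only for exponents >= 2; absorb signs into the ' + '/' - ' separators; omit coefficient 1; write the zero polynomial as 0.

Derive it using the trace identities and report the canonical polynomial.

trace(a^2) = trace(a) * trace(a) - trace(1) = x^2 - 2
next, trace(a^3) = trace(a) * trace(a^2) - trace(a) = x^3 - 3*x
and trace(a b a) = trace(a) * trace(b a) - trace(b) = x*z - y
trace(a^3 b) = trace(a) * trace(a b a) - trace(a b) = x^2*z - x*y - z
trace(a^2 b^-1 a) = trace(a^3) * trace(b) - trace(a^3 b) = x^3*y - x^2*z - 2*x*y + z

x^3*y - x^2*z - 2*x*y + z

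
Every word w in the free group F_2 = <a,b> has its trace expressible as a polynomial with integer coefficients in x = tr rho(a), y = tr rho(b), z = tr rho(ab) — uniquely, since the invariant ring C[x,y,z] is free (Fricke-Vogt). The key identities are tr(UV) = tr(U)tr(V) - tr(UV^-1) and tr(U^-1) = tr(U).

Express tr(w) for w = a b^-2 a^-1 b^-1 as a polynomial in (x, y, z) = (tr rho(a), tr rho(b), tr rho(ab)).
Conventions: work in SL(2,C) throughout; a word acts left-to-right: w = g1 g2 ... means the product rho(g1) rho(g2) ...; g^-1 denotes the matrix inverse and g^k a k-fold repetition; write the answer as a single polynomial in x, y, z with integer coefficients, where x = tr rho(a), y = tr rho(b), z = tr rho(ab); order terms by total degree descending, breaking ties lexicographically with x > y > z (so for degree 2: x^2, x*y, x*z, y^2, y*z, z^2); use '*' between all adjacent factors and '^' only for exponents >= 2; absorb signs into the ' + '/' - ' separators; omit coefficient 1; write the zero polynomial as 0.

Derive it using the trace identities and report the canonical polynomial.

trace(b^-1) = trace(b) = y
trace(b^-2) = trace(b^-1) * trace(b) - trace(1) = y^2 - 2
trace(b a b) = trace(b) * trace(a b) - trace(a) = y*z - x
trace(b a b a) = trace(b a) * trace(b a) - trace(1) = z^2 - 2
use: trace(a^-1 b a b) = trace(b a b) * trace(a) - trace(b a b a) = x*y*z - x^2 - z^2 + 2
use: trace(a^-1 b a b^-1) = trace(a^-1 b a) * trace(b) - trace(a^-1 b a b) = -x*y*z + x^2 + y^2 + z^2 - 2
trace(a b^-2 a^-1 b) = trace(a^-1 b a b^-1) * trace(b) - trace(a^-1 b a) = -x*y^2*z + x^2*y + y^3 + y*z^2 - 3*y
use: trace(a b^-2 a^-1 b^-1) = trace(a b^-2 a^-1) * trace(b) - trace(a b^-2 a^-1 b) = x*y^2*z - x^2*y - y*z^2 + y

x*y^2*z - x^2*y - y*z^2 + y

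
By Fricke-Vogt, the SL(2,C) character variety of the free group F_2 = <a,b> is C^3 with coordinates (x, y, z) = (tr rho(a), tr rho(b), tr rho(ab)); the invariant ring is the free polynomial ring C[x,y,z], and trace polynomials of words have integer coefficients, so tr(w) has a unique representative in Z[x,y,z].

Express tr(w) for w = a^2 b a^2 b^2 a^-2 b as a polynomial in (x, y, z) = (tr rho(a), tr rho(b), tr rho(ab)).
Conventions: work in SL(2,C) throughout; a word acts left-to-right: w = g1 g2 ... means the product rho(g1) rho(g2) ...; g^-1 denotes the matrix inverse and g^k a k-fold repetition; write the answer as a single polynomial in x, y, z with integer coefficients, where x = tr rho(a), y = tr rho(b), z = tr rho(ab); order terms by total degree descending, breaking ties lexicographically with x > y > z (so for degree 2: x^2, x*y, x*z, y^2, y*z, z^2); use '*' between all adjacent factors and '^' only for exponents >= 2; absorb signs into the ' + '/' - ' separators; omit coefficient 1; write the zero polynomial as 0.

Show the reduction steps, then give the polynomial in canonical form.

apply: trace(b a b a) = trace(b a) trace(b a) - trace(1)   [split at repeated b] = z^2 - 2
use: trace(b a b) = trace(b) trace(a b) - trace(a) = y*z - x
use: trace(a b a^2 b) = trace(a) trace(b a b a) - trace(b a b) = x*z^2 - y*z - x
apply: trace(b a^2) = trace(a) trace(b a) - trace(b) = x*z - y
use: trace(a b a^2) = trace(a) trace(b a^2) - trace(b a) = x^2*z - x*y - z
trace(b a^2 b^2 a) = trace(b) trace(a b a^2 b) - trace(a b a^2) = x*y*z^2 - x^2*z - y^2*z + z
trace(b^3 a) = trace(b) trace(b a b) - trace(b a) = y^2*z - x*y - z
apply: trace(b^2) = trace(b) trace(b) - trace(1) = y^2 - 2
trace(b^3) = trace(b) trace(b^2) - trace(b) = y^3 - 3*y
trace(b a^2 b^2) = trace(a) trace(b^3 a) - trace(b^3) = x*y^2*z - x^2*y - y^3 - x*z + 3*y
trace(a^2 b a^2 b^2) = trace(a) trace(b a^2 b^2 a) - trace(b a^2 b^2) = x^2*y*z^2 - x^3*z - 2*x*y^2*z + x^2*y + y^3 + 2*x*z - 3*y
apply: trace(b a^2 b) = trace(a) trace(b^2 a) - trace(b^2) = x*y*z - x^2 - y^2 + 2
use: trace(a^2 b a^2 b) = trace(a) trace(b a^2 b a) - trace(b a^2 b) = x^2*z^2 - 2*x*y*z + y^2 - 2
trace(b a^2 b a^2 b^2) = trace(b) trace(a^2 b a^2 b^2) - trace(a^2 b a^2 b) = x^2*y^2*z^2 - x^3*y*z - 2*x*y^3*z + x^2*y^2 - x^2*z^2 + y^4 + 4*x*y*z - 4*y^2 + 2
trace(b a b a b a) = trace(a b a b) trace(a b) - trace(b a)   [split at repeated a] = z^3 - 3*z
trace(b a b a b) = trace(b) trace(a b a b) - trace(a b a) = y*z^2 - x*z - y
trace(b a b a^2 b a) = trace(a) trace(b a b a b a) - trace(b a b a b) = x*z^3 - y*z^2 - 2*x*z + y
apply: trace(a b a^2 b a^2 b) = trace(a) trace(b a b a^2 b a) - trace(b a b a^2 b) = x^2*z^3 - 2*x*y*z^2 - x^2*z + y^2*z + x*y - z
use: trace(b a^3 b a) = trace(a) trace(b a b a^2) - trace(b a b a) = x^2*z^2 - x*y*z - x^2 - z^2 + 2
trace(a^2) = trace(a) trace(a) - trace(1) = x^2 - 2
trace(a^3) = trace(a) trace(a^2) - trace(a) = x^3 - 3*x
apply: trace(b a^3 b) = trace(b) trace(a^3 b) - trace(a^3) = x^2*y*z - x^3 - x*y^2 - y*z + 3*x
trace(a b a^2 b a^2) = trace(a) trace(b a^3 b a) - trace(b a^3 b) = x^3*z^2 - 2*x^2*y*z + x*y^2 - x*z^2 + y*z - x
trace(b a^2 b a^2 b^2 a) = trace(b) trace(a b a^2 b a^2 b) - trace(a b a^2 b a^2) = x^2*y*z^3 - x^3*z^2 - 2*x*y^2*z^2 + x^2*y*z + y^3*z + x*z^2 - 2*y*z + x
trace(a^-1 b a^2 b a^2 b^2) = trace(b a^2 b a^2 b^2) trace(a) - trace(b a^2 b a^2 b^2 a) = x^3*y^2*z^2 - x^4*y*z - 2*x^2*y^3*z - x^2*y*z^3 + x^3*y^2 + x*y^4 + 2*x*y^2*z^2 + 3*x^2*y*z - y^3*z - 4*x*y^2 - x*z^2 + 2*y*z + x
trace(a^2 b a^2 b^2 a^-2 b) = trace(a^-1 b a^2 b a^2 b^2) trace(a) - trace(a^-1 b a^2 b a^2 b^2 a) = x^4*y^2*z^2 - x^5*y*z - 2*x^3*y^3*z - x^3*y*z^3 + x^4*y^2 + x^2*y^4 + x^2*y^2*z^2 + 4*x^3*y*z + x*y^3*z - 5*x^2*y^2 - y^4 - 2*x*y*z + x^2 + 4*y^2 - 2

x^4*y^2*z^2 - x^5*y*z - 2*x^3*y^3*z - x^3*y*z^3 + x^4*y^2 + x^2*y^4 + x^2*y^2*z^2 + 4*x^3*y*z + x*y^3*z - 5*x^2*y^2 - y^4 - 2*x*y*z + x^2 + 4*y^2 - 2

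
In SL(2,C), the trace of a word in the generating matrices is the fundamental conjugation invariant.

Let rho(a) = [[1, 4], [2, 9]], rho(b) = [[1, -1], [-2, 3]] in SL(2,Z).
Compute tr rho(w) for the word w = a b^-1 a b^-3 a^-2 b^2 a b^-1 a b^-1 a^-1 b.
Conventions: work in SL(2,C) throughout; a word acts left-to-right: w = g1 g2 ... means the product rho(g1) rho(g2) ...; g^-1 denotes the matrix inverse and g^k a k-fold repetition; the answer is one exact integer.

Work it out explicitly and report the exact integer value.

23338184794

rho(a) = [[1, 4], [2, 9]]
... * rho(b^-1) = [[3, 1], [2, 1]]  ->  [[11, 5], [24, 11]]
... * rho(a) = [[1, 4], [2, 9]]  ->  [[21, 89], [46, 195]]
... * rho(b^-1) = [[3, 1], [2, 1]]  ->  [[241, 110], [528, 241]]
... * rho(b^-1) = [[3, 1], [2, 1]]  ->  [[943, 351], [2066, 769]]
... * rho(b^-1) = [[3, 1], [2, 1]]  ->  [[3531, 1294], [7736, 2835]]
... * rho(a^-1) = [[9, -4], [-2, 1]]  ->  [[29191, -12830], [63954, -28109]]
... * rho(a^-1) = [[9, -4], [-2, 1]]  ->  [[288379, -129594], [631804, -283925]]
... * rho(b) = [[1, -1], [-2, 3]]  ->  [[547567, -677161], [1199654, -1483579]]
... * rho(b) = [[1, -1], [-2, 3]]  ->  [[1901889, -2579050], [4166812, -5650391]]
... * rho(a) = [[1, 4], [2, 9]]  ->  [[-3256211, -15603894], [-7133970, -34186271]]
... * rho(b^-1) = [[3, 1], [2, 1]]  ->  [[-40976421, -18860105], [-89774452, -41320241]]
... * rho(a) = [[1, 4], [2, 9]]  ->  [[-78696631, -333646629], [-172414934, -730979977]]
... * rho(b^-1) = [[3, 1], [2, 1]]  ->  [[-903383151, -412343260], [-1979204756, -903394911]]
... * rho(a^-1) = [[9, -4], [-2, 1]]  ->  [[-7305761839, 3201189344], [-16006052982, 7013424113]]
... * rho(b) = [[1, -1], [-2, 3]]  ->  [[-13708140527, 16909329871], [-30032901208, 37046325321]]
tr = -13708140527 + 37046325321 = 23338184794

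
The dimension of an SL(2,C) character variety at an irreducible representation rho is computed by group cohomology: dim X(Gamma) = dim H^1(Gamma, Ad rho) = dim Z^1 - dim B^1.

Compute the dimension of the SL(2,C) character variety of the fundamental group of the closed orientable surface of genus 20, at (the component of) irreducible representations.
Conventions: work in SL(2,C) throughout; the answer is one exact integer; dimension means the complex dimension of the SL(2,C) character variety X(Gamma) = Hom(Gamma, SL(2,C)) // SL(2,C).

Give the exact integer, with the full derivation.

Gamma = pi_1(Sigma_20) = < a_1, b_1, ..., a_20, b_20 | prod [a_i, b_i] > has 2g = 40 generators and 1 relator.
Unconstrained cocycle data is one sl_2 vector per generator (120 dimensions), cut by the relator condition d_2(z) = 0.
At an irreducible rho, H^2 = coker(d_2) vanishes (Poincare duality: H^2 is dual to H^0 = invariants = 0), so d_2 is surjective onto sl_2 and dim Z^1 = 120 - 3 = 117.
Coboundaries contribute dim B^1 = 3 (injective at irreducible rho).
Hence dim X = 117 - 3 = 114.

114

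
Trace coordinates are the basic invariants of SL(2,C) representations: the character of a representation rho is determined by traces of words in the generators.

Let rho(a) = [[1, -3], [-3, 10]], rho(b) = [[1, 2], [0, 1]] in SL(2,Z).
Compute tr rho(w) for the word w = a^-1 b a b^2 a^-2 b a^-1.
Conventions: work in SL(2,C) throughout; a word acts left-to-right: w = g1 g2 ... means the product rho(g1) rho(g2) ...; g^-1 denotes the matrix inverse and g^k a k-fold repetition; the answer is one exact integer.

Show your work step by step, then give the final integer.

-141154

rho(a^-1) = [[10, 3], [3, 1]]
... * rho(b) = [[1, 2], [0, 1]]  ->  [[10, 23], [3, 7]]
... * rho(a) = [[1, -3], [-3, 10]]  ->  [[-59, 200], [-18, 61]]
... * rho(b) = [[1, 2], [0, 1]]  ->  [[-59, 82], [-18, 25]]
... * rho(b) = [[1, 2], [0, 1]]  ->  [[-59, -36], [-18, -11]]
... * rho(a^-1) = [[10, 3], [3, 1]]  ->  [[-698, -213], [-213, -65]]
... * rho(a^-1) = [[10, 3], [3, 1]]  ->  [[-7619, -2307], [-2325, -704]]
... * rho(b) = [[1, 2], [0, 1]]  ->  [[-7619, -17545], [-2325, -5354]]
... * rho(a^-1) = [[10, 3], [3, 1]]  ->  [[-128825, -40402], [-39312, -12329]]
tr = -128825 + -12329 = -141154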